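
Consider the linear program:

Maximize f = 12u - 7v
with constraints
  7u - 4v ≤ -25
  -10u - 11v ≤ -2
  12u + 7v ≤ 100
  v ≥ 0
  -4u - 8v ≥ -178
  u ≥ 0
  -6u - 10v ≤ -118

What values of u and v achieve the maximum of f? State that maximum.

u = 29/13, v = 136/13, maximum f = -604/13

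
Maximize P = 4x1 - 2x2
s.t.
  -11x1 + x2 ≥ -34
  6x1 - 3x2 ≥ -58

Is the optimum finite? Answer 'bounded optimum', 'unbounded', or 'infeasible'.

From the feasible point (160/27, 842/27), moving in the direction (-1, -11) keeps every constraint satisfied while P increases without bound.

unbounded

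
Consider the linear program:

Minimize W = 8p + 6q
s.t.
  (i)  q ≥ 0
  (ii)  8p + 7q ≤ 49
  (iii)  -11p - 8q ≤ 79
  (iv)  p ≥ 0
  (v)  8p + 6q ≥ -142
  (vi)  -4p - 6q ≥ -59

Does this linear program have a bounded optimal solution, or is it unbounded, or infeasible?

Vertices and W = 8p + 6q:
  (49/8, 0) → W = 49
  (0, 0) → W = 0
  (0, 7) → W = 42
The feasible region has finitely many vertices and no improving ray; the minimum is 0 at (0, 0).

bounded optimum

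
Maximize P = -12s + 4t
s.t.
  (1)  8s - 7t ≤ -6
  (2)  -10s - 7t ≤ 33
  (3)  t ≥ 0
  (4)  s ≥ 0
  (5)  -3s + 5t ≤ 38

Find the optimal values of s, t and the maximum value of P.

Vertices and P = -12s + 4t:
  (0, 6/7) → P = 24/7
  (236/19, 286/19) → P = -1688/19
  (0, 38/5) → P = 152/5

s = 0, t = 38/5, maximum P = 152/5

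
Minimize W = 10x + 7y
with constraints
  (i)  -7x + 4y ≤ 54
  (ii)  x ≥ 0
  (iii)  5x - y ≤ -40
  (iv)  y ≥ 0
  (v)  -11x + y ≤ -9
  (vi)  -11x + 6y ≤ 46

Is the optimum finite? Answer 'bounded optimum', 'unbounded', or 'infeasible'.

The boundaries -7x + 4y = 54 and -11x + 6y = 46 meet at (70, 136), but that point violates 5x - y ≤ -40. Every candidate vertex is excluded by some other constraint, so the feasible region is empty.

infeasible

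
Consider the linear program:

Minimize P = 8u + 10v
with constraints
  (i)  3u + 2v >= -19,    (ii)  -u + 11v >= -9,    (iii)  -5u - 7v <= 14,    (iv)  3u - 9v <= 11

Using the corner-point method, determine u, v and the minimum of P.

u = -105/11, v = 53/11, minimum P = -310/11

Corner points and P = 8u + 10v:
  (-105/11, 53/11) → P = -310/11
  (-91/62, -59/62) → P = -659/31
  (5/3, -2/3) → P = 20/3
The feasible region is unbounded (it extends along (3, 1), (-2, 3)), but P strictly increases along every unbounded feasible direction, so there is no improving ray and the minimum is attained at a vertex.

The binding constraints are 3u + 2v = -19 and -5u - 7v = 14.
Solving simultaneously gives u = -105/11, v = 53/11.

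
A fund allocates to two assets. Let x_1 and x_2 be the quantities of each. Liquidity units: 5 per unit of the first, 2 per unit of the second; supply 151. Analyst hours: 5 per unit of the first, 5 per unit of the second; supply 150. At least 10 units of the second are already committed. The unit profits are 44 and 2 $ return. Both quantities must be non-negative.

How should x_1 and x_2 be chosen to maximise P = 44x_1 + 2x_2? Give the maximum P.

Extreme points and P = 44x_1 + 2x_2:
  (0, 30) → P = 60
  (0, 10) → P = 20
  (20, 10) → P = 900

x_1 = 20, x_2 = 10, maximum P = 900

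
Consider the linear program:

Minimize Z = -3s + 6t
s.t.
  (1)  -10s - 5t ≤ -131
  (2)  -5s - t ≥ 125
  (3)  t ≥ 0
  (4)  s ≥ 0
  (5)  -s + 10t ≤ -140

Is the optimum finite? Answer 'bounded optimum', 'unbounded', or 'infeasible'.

infeasible

The boundaries t = 0 and -s + 10t = -140 meet at (140, 0), but that point violates -5s - t ≥ 125. Every candidate vertex is excluded by some other constraint, so the feasible region is empty.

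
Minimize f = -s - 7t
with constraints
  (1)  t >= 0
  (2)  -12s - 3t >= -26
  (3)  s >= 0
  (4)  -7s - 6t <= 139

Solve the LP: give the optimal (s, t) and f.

s = 0, t = 26/3, minimum f = -182/3

At the optimal vertex, -12s - 3t = -26 and s = 0.
Solving simultaneously gives s = 0, t = 26/3.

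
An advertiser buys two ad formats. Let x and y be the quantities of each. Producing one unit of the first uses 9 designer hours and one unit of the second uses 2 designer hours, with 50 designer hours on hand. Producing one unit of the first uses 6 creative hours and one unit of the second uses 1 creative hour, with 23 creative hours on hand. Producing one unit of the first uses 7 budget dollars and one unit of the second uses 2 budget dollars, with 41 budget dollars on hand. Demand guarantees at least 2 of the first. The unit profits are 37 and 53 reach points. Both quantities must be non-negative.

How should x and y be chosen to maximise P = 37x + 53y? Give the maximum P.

Corner points and P = 37x + 53y:
  (23/6, 0) → P = 851/6
  (2, 0) → P = 74
  (2, 11) → P = 657

At the optimal vertex, 6x + y = 23 and x = 2.
Solving simultaneously gives x = 2, y = 11.

x = 2, y = 11, maximum P = 657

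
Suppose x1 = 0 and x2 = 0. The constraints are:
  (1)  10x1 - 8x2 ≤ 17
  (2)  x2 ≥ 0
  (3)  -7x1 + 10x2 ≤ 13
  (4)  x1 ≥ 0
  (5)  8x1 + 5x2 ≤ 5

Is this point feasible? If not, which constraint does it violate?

(1): 0 ≤ 17 ✓
(2): 0 ≥ 0 ✓
(3): 0 ≤ 13 ✓
(4): 0 ≥ 0 ✓
(5): 0 ≤ 5 ✓

feasible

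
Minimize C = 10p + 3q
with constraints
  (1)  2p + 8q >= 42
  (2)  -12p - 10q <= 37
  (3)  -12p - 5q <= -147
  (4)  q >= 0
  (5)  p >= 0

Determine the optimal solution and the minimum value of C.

Vertices and C = 10p + 3q:
  (483/43, 105/43) → C = 5145/43
  (21, 0) → C = 210
  (0, 147/5) → C = 441/5
The feasible region is unbounded (it extends along (0, 1), (1, 0)), but C strictly increases along every unbounded feasible direction, so there is no improving ray and the minimum is attained at a vertex.

The optimum lies where -12p - 5q = -147 and p = 0.
Solving simultaneously gives p = 0, q = 147/5.

p = 0, q = 147/5, minimum C = 441/5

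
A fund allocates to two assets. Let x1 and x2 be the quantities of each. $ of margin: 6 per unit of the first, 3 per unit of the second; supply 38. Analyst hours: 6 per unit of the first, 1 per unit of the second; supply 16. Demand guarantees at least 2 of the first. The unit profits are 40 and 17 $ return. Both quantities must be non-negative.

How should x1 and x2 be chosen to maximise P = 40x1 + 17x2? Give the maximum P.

x1 = 2, x2 = 4, maximum P = 148

Extreme points and P = 40x1 + 17x2:
  (8/3, 0) → P = 320/3
  (2, 0) → P = 80
  (2, 4) → P = 148

The optimum lies where 6x1 + x2 = 16 and x1 = 2.
Solving simultaneously gives x1 = 2, x2 = 4.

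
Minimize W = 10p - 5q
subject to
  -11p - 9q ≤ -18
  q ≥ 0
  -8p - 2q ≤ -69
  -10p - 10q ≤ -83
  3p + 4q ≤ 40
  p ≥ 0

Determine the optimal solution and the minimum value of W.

Vertices and W = 10p - 5q:
  (69/8, 0) → W = 345/4
  (40/3, 0) → W = 400/3
  (98/13, 113/26) → W = 1395/26

p = 98/13, q = 113/26, minimum W = 1395/26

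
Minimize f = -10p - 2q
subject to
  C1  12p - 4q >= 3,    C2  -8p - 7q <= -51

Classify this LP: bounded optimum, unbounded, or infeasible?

unbounded

From the feasible point (225/116, 147/29), moving in the direction (7, -8) keeps every constraint satisfied while f decreases without bound.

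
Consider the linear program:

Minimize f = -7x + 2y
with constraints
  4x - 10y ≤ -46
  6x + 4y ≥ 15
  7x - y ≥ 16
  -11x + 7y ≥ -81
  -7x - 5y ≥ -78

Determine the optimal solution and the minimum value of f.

Feasible corners and f = -7x + 2y:
  (103/33, 193/33) → f = -335/33
  (55/9, 317/45) → f = -1291/45
  (79/21, 31/3) → f = -17/3

At the optimal vertex, 4x - 10y = -46 and -7x - 5y = -78.
Solving simultaneously gives x = 55/9, y = 317/45.

x = 55/9, y = 317/45, minimum f = -1291/45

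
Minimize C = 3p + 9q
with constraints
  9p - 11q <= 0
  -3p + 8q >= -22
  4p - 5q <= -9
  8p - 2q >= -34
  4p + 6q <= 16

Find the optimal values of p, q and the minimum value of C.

Extreme points and C = 3p + 9q:
  (-19/4, -2) → C = -129/4
  (13/22, 25/11) → C = 489/22
  (-43/14, 33/7) → C = 465/14

p = -19/4, q = -2, minimum C = -129/4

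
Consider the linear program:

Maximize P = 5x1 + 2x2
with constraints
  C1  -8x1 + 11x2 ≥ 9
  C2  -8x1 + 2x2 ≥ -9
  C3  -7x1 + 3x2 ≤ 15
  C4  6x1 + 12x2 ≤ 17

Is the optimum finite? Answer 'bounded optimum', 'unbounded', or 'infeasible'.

bounded optimum

Feasible corners and P = 5x1 + 2x2:
  (-138/53, -57/53) → P = -804/53
  (79/162, 95/81) → P = 775/162
  (-43/34, 209/102) → P = -227/102
The feasible region has finitely many vertices and no improving ray; the maximum is 775/162 at (79/162, 95/81).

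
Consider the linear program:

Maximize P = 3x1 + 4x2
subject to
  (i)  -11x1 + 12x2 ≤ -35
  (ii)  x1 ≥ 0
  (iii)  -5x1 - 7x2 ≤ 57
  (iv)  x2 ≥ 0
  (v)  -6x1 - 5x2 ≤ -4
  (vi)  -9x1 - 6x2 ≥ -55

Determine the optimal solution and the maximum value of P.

Feasible corners and P = 3x1 + 4x2:
  (35/11, 0) → P = 105/11
  (5, 5/3) → P = 65/3
  (55/9, 0) → P = 55/3

x1 = 5, x2 = 5/3, maximum P = 65/3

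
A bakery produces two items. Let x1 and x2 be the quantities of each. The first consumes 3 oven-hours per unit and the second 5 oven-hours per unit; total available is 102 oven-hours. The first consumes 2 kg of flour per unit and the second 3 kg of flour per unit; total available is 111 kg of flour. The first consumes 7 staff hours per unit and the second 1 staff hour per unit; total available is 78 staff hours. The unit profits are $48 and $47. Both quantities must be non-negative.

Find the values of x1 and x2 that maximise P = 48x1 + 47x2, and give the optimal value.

x1 = 9, x2 = 15, maximum P = 1137

Vertices and P = 48x1 + 47x2:
  (0, 0) → P = 0
  (0, 102/5) → P = 4794/5
  (78/7, 0) → P = 3744/7
  (9, 15) → P = 1137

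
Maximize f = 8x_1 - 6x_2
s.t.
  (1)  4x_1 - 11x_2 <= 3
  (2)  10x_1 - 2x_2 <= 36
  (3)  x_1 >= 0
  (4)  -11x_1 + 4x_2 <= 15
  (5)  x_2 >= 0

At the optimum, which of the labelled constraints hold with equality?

(1) and (2)

Vertices and f = 8x_1 - 6x_2:
  (65/17, 19/17) → f = 406/17
  (3/4, 0) → f = 6
  (29/3, 91/3) → f = -314/3
  (0, 15/4) → f = -45/2
  (0, 0) → f = 0

The maximum is at (65/17, 19/17). Substituting into each constraint, equality holds for (1) and (2); the remaining constraints have slack.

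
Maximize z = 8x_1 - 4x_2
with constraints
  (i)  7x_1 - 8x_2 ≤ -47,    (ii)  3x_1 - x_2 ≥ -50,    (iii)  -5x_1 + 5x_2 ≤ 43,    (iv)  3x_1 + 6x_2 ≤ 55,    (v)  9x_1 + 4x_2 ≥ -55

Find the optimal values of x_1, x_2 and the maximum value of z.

Corner points and z = 8x_1 - 4x_2:
  (79/33, 263/33) → z = -140/11
  (-157/25, 19/50) → z = -1294/25
  (17/45, 404/45) → z = -296/9
  (-447/65, 112/65) → z = -4024/65

The optimum lies where 7x_1 - 8x_2 = -47 and 3x_1 + 6x_2 = 55.
Solving simultaneously gives x_1 = 79/33, x_2 = 263/33.

x_1 = 79/33, x_2 = 263/33, maximum z = -140/11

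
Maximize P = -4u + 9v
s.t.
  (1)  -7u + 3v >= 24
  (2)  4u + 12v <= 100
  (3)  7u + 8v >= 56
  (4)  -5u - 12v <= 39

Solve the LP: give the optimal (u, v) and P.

Vertices and P = -4u + 9v:
  (1/8, 199/24) → P = 593/8
  (-24/77, 80/11) → P = 5136/77
  (-32/13, 119/13) → P = 1199/13

u = -32/13, v = 119/13, maximum P = 1199/13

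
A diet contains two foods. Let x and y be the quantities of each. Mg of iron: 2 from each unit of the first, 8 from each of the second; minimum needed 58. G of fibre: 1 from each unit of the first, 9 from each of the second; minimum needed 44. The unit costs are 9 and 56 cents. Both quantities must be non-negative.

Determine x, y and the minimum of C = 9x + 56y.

The feasible region is unbounded (it extends along (0, 1), (1, 0)), but C strictly increases along every unbounded feasible direction, so there is no improving ray and the minimum is attained at a vertex.

The binding constraints are 2x + 8y = 58 and x + 9y = 44.
Solving simultaneously gives x = 17, y = 3.

x = 17, y = 3, minimum C = 321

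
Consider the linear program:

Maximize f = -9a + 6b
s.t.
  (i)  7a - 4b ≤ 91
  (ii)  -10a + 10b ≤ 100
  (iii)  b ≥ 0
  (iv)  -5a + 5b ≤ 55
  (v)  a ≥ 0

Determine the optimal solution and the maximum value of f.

Feasible corners and f = -9a + 6b:
  (131/3, 161/3) → f = -71
  (13, 0) → f = -117
  (0, 10) → f = 60
  (0, 0) → f = 0

The optimum lies where -10a + 10b = 100 and a = 0.
Solving simultaneously gives a = 0, b = 10.

a = 0, b = 10, maximum f = 60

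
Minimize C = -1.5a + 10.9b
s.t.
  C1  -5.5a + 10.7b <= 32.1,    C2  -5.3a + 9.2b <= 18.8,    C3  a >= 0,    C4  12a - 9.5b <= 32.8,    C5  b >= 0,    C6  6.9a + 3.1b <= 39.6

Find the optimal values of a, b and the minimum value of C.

Vertices and C = -1.5a + 10.9b:
  (0, 47/23) → C = 5123/230
  (30604/7991, 33960/7991) → C = 324258/7991
  (0, 0) → C = 0
  (41/15, 0) → C = -41/10
  (47788/10275, 8296/3425) → C = 332662/17125

The optimum lies where 12a - 9.5b = 32.8 and b = 0.
Solving simultaneously gives a = 41/15, b = 0.

a = 41/15, b = 0, minimum C = -41/10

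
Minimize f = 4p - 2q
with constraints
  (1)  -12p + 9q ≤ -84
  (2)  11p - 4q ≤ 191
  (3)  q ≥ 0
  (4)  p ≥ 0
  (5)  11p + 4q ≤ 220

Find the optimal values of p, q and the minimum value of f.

p = 7, q = 0, minimum f = 28

Feasible corners and f = 4p - 2q:
  (7, 0) → f = 28
  (772/49, 572/49) → f = 1944/49
  (191/11, 0) → f = 764/11
  (411/22, 29/8) → f = 2969/44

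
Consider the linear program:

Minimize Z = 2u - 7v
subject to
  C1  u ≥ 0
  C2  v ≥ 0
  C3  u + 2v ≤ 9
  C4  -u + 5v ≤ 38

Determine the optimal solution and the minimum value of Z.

Vertices and Z = 2u - 7v:
  (0, 0) → Z = 0
  (0, 9/2) → Z = -63/2
  (9, 0) → Z = 18

u = 0, v = 9/2, minimum Z = -63/2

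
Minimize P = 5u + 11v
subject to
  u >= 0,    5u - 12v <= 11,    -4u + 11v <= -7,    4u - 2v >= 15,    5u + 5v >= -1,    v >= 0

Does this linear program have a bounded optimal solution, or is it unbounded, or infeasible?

Vertices and P = 5u + 11v:
  (37/7, 9/7) → P = 284/7
  (79/19, 31/38) → P = 1131/38
  (151/36, 8/9) → P = 123/4
The feasible region has finitely many vertices and no improving ray; the minimum is 1131/38 at (79/19, 31/38).

bounded optimum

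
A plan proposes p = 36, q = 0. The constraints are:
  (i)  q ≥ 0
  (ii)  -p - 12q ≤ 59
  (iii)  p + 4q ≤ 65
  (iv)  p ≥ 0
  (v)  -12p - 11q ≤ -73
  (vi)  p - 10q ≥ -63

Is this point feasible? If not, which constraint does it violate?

feasible

(i): 0 ≥ 0 ✓
(ii): -36 ≤ 59 ✓
(iii): 36 ≤ 65 ✓
(iv): 36 ≥ 0 ✓
(v): -432 ≤ -73 ✓
(vi): 36 ≥ -63 ✓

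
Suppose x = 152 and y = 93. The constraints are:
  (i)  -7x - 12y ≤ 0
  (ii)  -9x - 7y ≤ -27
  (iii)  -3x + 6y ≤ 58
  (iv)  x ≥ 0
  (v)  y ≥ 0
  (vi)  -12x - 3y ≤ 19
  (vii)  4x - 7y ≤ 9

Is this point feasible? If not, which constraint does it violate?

Constraint (iii): -3x + 6y = 102, which is not ≤ 58. All other constraints are satisfied.

not feasible — violates (iii)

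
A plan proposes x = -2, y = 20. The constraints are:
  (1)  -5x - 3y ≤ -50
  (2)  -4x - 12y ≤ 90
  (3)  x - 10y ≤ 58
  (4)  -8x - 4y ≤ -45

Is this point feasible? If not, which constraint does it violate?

feasible

(1): -50 ≤ -50 ✓
(2): -232 ≤ 90 ✓
(3): -202 ≤ 58 ✓
(4): -64 ≤ -45 ✓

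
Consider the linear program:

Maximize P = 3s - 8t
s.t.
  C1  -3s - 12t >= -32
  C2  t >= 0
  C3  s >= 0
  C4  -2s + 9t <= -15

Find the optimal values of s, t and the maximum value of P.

s = 32/3, t = 0, maximum P = 32

Vertices and P = 3s - 8t:
  (32/3, 0) → P = 32
  (156/17, 19/51) → P = 1252/51
  (15/2, 0) → P = 45/2

At the optimal vertex, -3s - 12t = -32 and t = 0.
Solving simultaneously gives s = 32/3, t = 0.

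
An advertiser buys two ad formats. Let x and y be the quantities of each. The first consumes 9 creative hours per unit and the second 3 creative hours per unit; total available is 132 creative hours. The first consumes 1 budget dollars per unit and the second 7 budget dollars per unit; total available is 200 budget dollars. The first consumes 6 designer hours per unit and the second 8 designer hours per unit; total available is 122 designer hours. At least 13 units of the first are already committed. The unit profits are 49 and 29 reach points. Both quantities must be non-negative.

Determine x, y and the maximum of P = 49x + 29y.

The optimum lies where 9x + 3y = 132 and x = 13.
Solving simultaneously gives x = 13, y = 5.

x = 13, y = 5, maximum P = 782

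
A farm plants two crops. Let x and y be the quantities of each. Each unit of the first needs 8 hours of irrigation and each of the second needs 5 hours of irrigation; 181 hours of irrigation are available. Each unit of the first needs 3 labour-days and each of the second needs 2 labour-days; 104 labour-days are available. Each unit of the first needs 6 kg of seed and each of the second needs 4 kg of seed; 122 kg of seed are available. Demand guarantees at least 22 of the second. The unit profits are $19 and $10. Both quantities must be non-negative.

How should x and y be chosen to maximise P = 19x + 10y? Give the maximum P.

x = 17/3, y = 22, maximum P = 983/3

Corner points and P = 19x + 10y:
  (0, 61/2) → P = 305
  (0, 22) → P = 220
  (17/3, 22) → P = 983/3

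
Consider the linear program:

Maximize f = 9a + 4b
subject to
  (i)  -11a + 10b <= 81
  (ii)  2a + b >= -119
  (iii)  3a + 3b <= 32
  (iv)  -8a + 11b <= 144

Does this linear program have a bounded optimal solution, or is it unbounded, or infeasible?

From the feasible point (-41, -37), moving in the direction (3, -3) keeps every constraint satisfied while f increases without bound.

unbounded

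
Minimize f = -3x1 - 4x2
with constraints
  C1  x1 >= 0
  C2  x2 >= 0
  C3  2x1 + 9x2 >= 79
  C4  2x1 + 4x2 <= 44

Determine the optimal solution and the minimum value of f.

Vertices and f = -3x1 - 4x2:
  (0, 79/9) → f = -316/9
  (0, 11) → f = -44
  (8, 7) → f = -52

x1 = 8, x2 = 7, minimum f = -52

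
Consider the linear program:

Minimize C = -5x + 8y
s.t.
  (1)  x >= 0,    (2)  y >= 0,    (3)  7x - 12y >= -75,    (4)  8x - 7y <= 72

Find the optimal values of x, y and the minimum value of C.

x = 9, y = 0, minimum C = -45

Feasible corners and C = -5x + 8y:
  (0, 0) → C = 0
  (0, 25/4) → C = 50
  (9, 0) → C = -45
  (1389/47, 1104/47) → C = 1887/47

The binding constraints are y = 0 and 8x - 7y = 72.
Solving simultaneously gives x = 9, y = 0.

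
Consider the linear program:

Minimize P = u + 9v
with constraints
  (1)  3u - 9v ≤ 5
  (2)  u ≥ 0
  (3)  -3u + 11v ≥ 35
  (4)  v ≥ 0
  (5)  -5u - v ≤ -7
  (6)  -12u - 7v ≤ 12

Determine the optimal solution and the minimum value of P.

Vertices and P = u + 9v:
  (185/3, 20) → P = 725/3
  (0, 7) → P = 63
  (21/29, 98/29) → P = 903/29
The feasible region is unbounded (it extends along (0, 1), (3, 1)), but P strictly increases along every unbounded feasible direction, so there is no improving ray and the minimum is attained at a vertex.

The binding constraints are -3u + 11v = 35 and -5u - v = -7.
Solving simultaneously gives u = 21/29, v = 98/29.

u = 21/29, v = 98/29, minimum P = 903/29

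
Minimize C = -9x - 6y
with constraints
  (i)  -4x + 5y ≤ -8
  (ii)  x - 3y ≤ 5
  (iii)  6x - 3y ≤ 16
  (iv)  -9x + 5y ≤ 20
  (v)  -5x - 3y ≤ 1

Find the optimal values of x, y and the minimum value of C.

x = 28/9, y = 8/9, minimum C = -100/3

Vertices and C = -9x - 6y:
  (28/9, 8/9) → C = -100/3
  (19/37, -44/37) → C = 93/37
  (11/5, -14/15) → C = -71/5
  (2/3, -13/9) → C = 8/3

At the optimal vertex, -4x + 5y = -8 and 6x - 3y = 16.
Solving simultaneously gives x = 28/9, y = 8/9.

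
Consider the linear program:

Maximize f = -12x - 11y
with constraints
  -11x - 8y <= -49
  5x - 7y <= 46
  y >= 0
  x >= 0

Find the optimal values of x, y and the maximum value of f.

x = 49/11, y = 0, maximum f = -588/11

Extreme points and f = -12x - 11y:
  (49/11, 0) → f = -588/11
  (0, 49/8) → f = -539/8
  (46/5, 0) → f = -552/5
The feasible region is unbounded (it extends along (0, 1), (7, 5)), but f strictly decreases along every unbounded feasible direction, so there is no improving ray and the maximum is attained at a vertex.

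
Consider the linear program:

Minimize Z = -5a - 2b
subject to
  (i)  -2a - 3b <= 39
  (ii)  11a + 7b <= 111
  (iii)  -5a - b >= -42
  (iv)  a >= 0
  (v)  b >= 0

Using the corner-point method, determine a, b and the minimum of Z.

a = 61/8, b = 31/8, minimum Z = -367/8

Extreme points and Z = -5a - 2b:
  (61/8, 31/8) → Z = -367/8
  (0, 111/7) → Z = -222/7
  (42/5, 0) → Z = -42
  (0, 0) → Z = 0

The binding constraints are 11a + 7b = 111 and -5a - b = -42.
Solving simultaneously gives a = 61/8, b = 31/8.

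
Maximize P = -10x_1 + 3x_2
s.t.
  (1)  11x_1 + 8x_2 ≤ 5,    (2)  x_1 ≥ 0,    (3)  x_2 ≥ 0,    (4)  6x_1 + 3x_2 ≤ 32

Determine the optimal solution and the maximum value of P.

Corner points and P = -10x_1 + 3x_2:
  (0, 5/8) → P = 15/8
  (5/11, 0) → P = -50/11
  (0, 0) → P = 0

At the optimal vertex, 11x_1 + 8x_2 = 5 and x_1 = 0.
Solving simultaneously gives x_1 = 0, x_2 = 5/8.

x_1 = 0, x_2 = 5/8, maximum P = 15/8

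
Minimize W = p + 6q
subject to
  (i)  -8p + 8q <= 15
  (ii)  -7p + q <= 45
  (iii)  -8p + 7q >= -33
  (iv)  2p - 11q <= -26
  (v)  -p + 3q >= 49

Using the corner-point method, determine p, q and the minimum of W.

p = 347/16, q = 377/16, minimum W = 2609/16

Vertices and W = p + 6q:
  (369/8, 48) → W = 2673/8
  (347/16, 377/16) → W = 2609/16
  (26, 25) → W = 176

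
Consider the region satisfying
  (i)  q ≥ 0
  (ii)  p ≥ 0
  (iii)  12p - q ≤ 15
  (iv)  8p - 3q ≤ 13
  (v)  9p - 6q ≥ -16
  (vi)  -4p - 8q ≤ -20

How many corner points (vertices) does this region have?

Of the 15 pairwise boundary intersections, those satisfying every inequality are:
  (0, 8/3)
  (0, 5/2)
  (106/63, 109/21)
  (7/5, 9/5)

4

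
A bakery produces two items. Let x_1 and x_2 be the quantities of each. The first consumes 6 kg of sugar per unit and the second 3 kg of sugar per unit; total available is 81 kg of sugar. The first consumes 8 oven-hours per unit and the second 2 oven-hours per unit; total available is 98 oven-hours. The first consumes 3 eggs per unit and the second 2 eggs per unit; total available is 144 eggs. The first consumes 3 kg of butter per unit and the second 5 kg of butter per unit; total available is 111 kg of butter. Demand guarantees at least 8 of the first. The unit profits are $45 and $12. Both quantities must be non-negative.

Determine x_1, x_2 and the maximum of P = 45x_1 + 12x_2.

x_1 = 11, x_2 = 5, maximum P = 555

The binding constraints are 6x_1 + 3x_2 = 81 and 8x_1 + 2x_2 = 98.
Solving simultaneously gives x_1 = 11, x_2 = 5.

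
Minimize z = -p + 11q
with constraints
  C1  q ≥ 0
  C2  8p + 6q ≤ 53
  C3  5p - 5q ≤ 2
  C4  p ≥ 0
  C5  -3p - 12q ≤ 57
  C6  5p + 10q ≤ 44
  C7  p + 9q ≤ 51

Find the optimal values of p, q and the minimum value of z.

Vertices and z = -p + 11q:
  (2/5, 0) → z = -2/5
  (0, 0) → z = 0
  (16/5, 14/5) → z = 138/5
  (0, 22/5) → z = 242/5

At the optimal vertex, q = 0 and 5p - 5q = 2.
Solving simultaneously gives p = 2/5, q = 0.

p = 2/5, q = 0, minimum z = -2/5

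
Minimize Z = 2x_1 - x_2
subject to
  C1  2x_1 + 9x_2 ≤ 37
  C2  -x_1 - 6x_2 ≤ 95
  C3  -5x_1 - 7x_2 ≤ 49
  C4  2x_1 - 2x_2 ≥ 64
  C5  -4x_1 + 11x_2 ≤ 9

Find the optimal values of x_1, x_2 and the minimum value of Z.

x_1 = 175/12, x_2 = -209/12, minimum Z = 559/12

Extreme points and Z = 2x_1 - x_2:
  (359, -227/3) → Z = 2381/3
  (325/11, -27/11) → Z = 677/11
  (371/23, -426/23) → Z = 1168/23
  (175/12, -209/12) → Z = 559/12

The binding constraints are -5x_1 - 7x_2 = 49 and 2x_1 - 2x_2 = 64.
Solving simultaneously gives x_1 = 175/12, x_2 = -209/12.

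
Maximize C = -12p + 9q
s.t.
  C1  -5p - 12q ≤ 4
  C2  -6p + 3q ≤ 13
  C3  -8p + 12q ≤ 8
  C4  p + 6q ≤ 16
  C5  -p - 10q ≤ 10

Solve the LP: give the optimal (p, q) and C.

p = -12/13, q = 2/39, maximum C = 150/13

Corner points and C = -12p + 9q:
  (-12/13, 2/39) → C = 150/13
  (40/19, -23/19) → C = -687/19
  (12/5, 34/15) → C = -42/5
  (55, -13/2) → C = -1437/2

At the optimal vertex, -5p - 12q = 4 and -8p + 12q = 8.
Solving simultaneously gives p = -12/13, q = 2/39.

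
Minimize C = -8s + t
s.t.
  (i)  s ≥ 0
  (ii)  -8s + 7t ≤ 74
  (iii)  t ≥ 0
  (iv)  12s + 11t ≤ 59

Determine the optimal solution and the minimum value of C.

s = 59/12, t = 0, minimum C = -118/3

Corner points and C = -8s + t:
  (0, 0) → C = 0
  (0, 59/11) → C = 59/11
  (59/12, 0) → C = -118/3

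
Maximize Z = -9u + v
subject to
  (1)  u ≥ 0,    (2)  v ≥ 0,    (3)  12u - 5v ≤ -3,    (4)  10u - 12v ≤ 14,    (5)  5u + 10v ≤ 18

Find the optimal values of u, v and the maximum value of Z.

Corner points and Z = -9u + v:
  (0, 3/5) → Z = 3/5
  (0, 9/5) → Z = 9/5
  (12/29, 231/145) → Z = -309/145

u = 0, v = 9/5, maximum Z = 9/5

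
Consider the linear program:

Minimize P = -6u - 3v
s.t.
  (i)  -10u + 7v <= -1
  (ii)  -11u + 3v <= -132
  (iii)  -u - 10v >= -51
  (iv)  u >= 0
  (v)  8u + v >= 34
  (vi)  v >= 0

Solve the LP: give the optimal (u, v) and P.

u = 51, v = 0, minimum P = -306

Extreme points and P = -6u - 3v:
  (1473/113, 429/113) → P = -10125/113
  (12, 0) → P = -72
  (51, 0) → P = -306

At the optimal vertex, -u - 10v = -51 and v = 0.
Solving simultaneously gives u = 51, v = 0.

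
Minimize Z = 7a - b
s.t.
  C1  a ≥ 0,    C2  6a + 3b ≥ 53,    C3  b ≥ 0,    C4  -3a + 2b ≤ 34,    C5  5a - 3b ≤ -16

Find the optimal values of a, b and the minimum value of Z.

Vertices and Z = 7a - b:
  (4/21, 121/7) → Z = -335/21
  (37/11, 361/33) → Z = 416/33
  (70, 122) → Z = 368

a = 4/21, b = 121/7, minimum Z = -335/21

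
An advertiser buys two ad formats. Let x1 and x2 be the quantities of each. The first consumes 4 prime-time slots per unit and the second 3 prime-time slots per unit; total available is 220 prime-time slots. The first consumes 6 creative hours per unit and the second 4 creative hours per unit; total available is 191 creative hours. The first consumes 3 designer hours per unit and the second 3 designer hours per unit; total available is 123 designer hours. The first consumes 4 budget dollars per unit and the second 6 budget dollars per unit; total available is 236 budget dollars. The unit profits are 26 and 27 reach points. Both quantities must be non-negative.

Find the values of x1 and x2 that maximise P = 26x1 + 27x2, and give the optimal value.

x1 = 5, x2 = 36, maximum P = 1102

Corner points and P = 26x1 + 27x2:
  (0, 0) → P = 0
  (0, 118/3) → P = 1062
  (191/6, 0) → P = 2483/3
  (27/2, 55/2) → P = 2187/2
  (5, 36) → P = 1102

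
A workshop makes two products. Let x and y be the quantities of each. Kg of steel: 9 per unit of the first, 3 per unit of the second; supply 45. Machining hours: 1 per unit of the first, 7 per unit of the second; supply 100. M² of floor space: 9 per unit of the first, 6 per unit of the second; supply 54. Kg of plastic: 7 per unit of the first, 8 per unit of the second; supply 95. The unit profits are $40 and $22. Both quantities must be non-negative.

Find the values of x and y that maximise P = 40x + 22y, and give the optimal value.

Extreme points and P = 40x + 22y:
  (0, 0) → P = 0
  (0, 9) → P = 198
  (5, 0) → P = 200
  (4, 3) → P = 226

The binding constraints are 9x + 3y = 45 and 9x + 6y = 54.
Solving simultaneously gives x = 4, y = 3.

x = 4, y = 3, maximum P = 226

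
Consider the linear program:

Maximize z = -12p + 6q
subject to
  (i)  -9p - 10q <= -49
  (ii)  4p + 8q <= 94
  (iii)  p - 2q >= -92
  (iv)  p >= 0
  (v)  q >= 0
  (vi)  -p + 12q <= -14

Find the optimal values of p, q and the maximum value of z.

Feasible corners and z = -12p + 6q:
  (47/2, 0) → z = -282
  (155/7, 19/28) → z = -3663/14
  (14, 0) → z = -168

The binding constraints are q = 0 and -p + 12q = -14.
Solving simultaneously gives p = 14, q = 0.

p = 14, q = 0, maximum z = -168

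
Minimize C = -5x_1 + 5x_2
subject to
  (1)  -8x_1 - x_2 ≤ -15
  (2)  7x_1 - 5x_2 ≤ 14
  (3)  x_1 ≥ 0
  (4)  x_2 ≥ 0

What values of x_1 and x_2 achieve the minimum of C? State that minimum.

The feasible region is unbounded (it extends along (0, 1), (5, 7)), but C strictly increases along every unbounded feasible direction, so there is no improving ray and the minimum is attained at a vertex.

The optimum lies where 7x_1 - 5x_2 = 14 and x_2 = 0.
Solving simultaneously gives x_1 = 2, x_2 = 0.

x_1 = 2, x_2 = 0, minimum C = -10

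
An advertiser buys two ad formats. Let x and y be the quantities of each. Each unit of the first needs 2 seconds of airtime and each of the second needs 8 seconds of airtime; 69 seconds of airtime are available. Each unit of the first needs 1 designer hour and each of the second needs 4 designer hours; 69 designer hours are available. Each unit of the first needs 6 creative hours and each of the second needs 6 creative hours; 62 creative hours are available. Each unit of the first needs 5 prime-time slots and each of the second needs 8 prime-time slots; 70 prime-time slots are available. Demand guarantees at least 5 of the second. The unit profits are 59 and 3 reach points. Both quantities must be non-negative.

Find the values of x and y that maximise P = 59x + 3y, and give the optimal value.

Feasible corners and P = 59x + 3y:
  (0, 69/8) → P = 207/8
  (0, 5) → P = 15
  (1/3, 205/24) → P = 1087/24
  (38/9, 55/9) → P = 2407/9
  (16/3, 5) → P = 989/3

The optimum lies where 6x + 6y = 62 and y = 5.
Solving simultaneously gives x = 16/3, y = 5.

x = 16/3, y = 5, maximum P = 989/3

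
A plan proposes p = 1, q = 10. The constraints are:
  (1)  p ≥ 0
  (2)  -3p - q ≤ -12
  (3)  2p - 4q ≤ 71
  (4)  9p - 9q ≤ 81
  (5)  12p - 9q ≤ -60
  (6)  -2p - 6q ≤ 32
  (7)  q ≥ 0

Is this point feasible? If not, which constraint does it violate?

feasible

(1): 1 ≥ 0 ✓
(2): -13 ≤ -12 ✓
(3): -38 ≤ 71 ✓
(4): -81 ≤ 81 ✓
(5): -78 ≤ -60 ✓
(6): -62 ≤ 32 ✓
(7): 10 ≥ 0 ✓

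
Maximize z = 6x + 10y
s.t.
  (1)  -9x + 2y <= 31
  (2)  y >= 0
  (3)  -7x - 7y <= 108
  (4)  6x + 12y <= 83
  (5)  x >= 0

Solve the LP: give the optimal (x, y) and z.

Vertices and z = 6x + 10y:
  (83/6, 0) → z = 83
  (0, 0) → z = 0
  (0, 83/12) → z = 415/6

At the optimal vertex, y = 0 and 6x + 12y = 83.
Solving simultaneously gives x = 83/6, y = 0.

x = 83/6, y = 0, maximum z = 83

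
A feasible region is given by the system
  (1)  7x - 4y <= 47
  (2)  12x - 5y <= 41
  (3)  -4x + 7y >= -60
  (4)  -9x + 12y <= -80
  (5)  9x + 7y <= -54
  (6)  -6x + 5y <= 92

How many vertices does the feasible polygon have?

4

The feasible vertices (each the meet of two boundaries and inside every other half-plane) are:
  (-13/64, -139/16)
  (17/129, -339/43)
  (-32/3, -44/3)
  (-88/171, -134/19)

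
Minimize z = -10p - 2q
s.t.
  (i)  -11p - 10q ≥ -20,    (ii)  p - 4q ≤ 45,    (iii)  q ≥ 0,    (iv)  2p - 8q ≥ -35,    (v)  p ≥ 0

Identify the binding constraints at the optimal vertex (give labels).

Feasible corners and z = -10p - 2q:
  (20/11, 0) → z = -200/11
  (0, 2) → z = -4
  (0, 0) → z = 0

The minimum is at (20/11, 0). Substituting into each constraint, equality holds for (i) and (iii); the remaining constraints have slack.

(i) and (iii)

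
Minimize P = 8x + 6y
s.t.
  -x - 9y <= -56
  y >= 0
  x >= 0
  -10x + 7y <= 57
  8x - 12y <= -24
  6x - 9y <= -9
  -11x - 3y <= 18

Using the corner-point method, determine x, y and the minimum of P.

x = 0, y = 56/9, minimum P = 112/3

Vertices and P = 8x + 6y:
  (0, 56/9) → P = 112/3
  (38/7, 118/21) → P = 540/7
  (0, 57/7) → P = 342/7
The feasible region is unbounded (it extends along (7, 10), (3, 2)), but P strictly increases along every unbounded feasible direction, so there is no improving ray and the minimum is attained at a vertex.

At the optimal vertex, -x - 9y = -56 and x = 0.
Solving simultaneously gives x = 0, y = 56/9.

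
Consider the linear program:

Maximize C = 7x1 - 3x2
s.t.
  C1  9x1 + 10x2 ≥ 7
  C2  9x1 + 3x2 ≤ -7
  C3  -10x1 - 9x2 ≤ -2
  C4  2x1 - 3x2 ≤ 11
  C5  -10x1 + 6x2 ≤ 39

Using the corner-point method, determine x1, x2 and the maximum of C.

x1 = -13/9, x2 = 2, maximum C = -145/9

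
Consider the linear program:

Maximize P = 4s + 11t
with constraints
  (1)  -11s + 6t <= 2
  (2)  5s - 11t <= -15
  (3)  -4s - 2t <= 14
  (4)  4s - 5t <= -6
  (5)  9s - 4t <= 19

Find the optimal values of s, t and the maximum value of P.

Vertices and P = 4s + 11t:
  (26/31, 58/31) → P = 742/31
  (61/5, 227/10) → P = 597/2
  (119/29, 130/29) → P = 1906/29

The optimum lies where -11s + 6t = 2 and 9s - 4t = 19.
Solving simultaneously gives s = 61/5, t = 227/10.

s = 61/5, t = 227/10, maximum P = 597/2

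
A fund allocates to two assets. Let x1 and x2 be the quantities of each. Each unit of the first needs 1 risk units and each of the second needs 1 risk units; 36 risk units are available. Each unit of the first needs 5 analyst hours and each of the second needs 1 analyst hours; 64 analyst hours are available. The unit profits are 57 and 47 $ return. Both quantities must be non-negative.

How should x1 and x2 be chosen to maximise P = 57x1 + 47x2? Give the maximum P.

x1 = 7, x2 = 29, maximum P = 1762

Corner points and P = 57x1 + 47x2:
  (0, 0) → P = 0
  (0, 36) → P = 1692
  (64/5, 0) → P = 3648/5
  (7, 29) → P = 1762

The optimum lies where x1 + x2 = 36 and 5x1 + x2 = 64.
Solving simultaneously gives x1 = 7, x2 = 29.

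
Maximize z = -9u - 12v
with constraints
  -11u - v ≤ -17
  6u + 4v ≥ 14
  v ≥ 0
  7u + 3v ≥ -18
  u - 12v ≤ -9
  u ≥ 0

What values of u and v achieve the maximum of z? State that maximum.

Corner points and z = -9u - 12v:
  (27/19, 26/19) → z = -555/19
  (0, 17) → z = -204
  (33/19, 17/19) → z = -501/19
The feasible region is unbounded (it extends along (0, 1), (12, 1)), but z strictly decreases along every unbounded feasible direction, so there is no improving ray and the maximum is attained at a vertex.

u = 33/19, v = 17/19, maximum z = -501/19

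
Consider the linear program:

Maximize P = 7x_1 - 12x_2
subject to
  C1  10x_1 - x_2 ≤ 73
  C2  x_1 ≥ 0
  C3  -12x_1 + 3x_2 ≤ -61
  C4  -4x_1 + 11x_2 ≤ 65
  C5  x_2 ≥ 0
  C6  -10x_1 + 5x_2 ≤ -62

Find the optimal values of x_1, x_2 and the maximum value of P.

Feasible corners and P = 7x_1 - 12x_2:
  (73/10, 0) → P = 511/10
  (303/40, 11/4) → P = 801/40
  (31/5, 0) → P = 217/5

The binding constraints are 10x_1 - x_2 = 73 and x_2 = 0.
Solving simultaneously gives x_1 = 73/10, x_2 = 0.

x_1 = 73/10, x_2 = 0, maximum P = 511/10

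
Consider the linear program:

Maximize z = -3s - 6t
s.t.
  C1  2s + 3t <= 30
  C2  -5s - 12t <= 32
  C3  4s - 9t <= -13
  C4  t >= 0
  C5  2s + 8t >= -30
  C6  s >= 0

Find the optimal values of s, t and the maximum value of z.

Vertices and z = -3s - 6t:
  (77/10, 73/15) → z = -523/10
  (0, 10) → z = -60
  (0, 13/9) → z = -26/3

s = 0, t = 13/9, maximum z = -26/3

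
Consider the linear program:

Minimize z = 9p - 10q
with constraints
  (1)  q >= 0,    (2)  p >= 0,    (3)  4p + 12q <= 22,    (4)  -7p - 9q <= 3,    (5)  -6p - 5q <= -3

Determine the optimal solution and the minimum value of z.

p = 0, q = 11/6, minimum z = -55/3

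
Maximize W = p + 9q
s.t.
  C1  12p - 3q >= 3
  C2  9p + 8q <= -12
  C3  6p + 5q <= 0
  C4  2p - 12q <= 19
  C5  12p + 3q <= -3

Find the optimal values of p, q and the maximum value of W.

p = -4/41, q = -57/41, maximum W = -517/41

At the optimal vertex, 12p - 3q = 3 and 9p + 8q = -12.
Solving simultaneously gives p = -4/41, q = -57/41.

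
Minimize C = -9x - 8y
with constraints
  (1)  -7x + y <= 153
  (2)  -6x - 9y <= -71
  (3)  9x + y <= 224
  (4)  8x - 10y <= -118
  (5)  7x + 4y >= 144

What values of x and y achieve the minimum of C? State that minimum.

Extreme points and C = -9x - 8y:
  (71/16, 2945/16) → C = -24199/16
  (-468/35, 297/5) → C = -2484/7
  (1061/49, 1427/49) → C = -2995/7
  (484/51, 989/51) → C = -12268/51

The binding constraints are -7x + y = 153 and 9x + y = 224.
Solving simultaneously gives x = 71/16, y = 2945/16.

x = 71/16, y = 2945/16, minimum C = -24199/16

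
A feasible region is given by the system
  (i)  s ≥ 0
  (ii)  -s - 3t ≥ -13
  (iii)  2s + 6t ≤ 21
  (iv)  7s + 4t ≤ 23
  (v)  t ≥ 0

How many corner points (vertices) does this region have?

4

Pairwise boundary intersections that survive every other constraint:
  (0, 7/2)
  (0, 0)
  (27/17, 101/34)
  (23/7, 0)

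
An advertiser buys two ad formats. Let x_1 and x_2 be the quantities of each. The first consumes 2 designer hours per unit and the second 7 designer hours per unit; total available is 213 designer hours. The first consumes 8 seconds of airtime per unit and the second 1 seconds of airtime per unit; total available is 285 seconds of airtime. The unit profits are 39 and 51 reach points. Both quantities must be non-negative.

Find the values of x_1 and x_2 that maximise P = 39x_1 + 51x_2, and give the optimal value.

x_1 = 33, x_2 = 21, maximum P = 2358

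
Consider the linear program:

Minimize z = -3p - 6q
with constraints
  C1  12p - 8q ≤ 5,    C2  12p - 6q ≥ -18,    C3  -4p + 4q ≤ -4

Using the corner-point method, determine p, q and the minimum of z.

p = -3/4, q = -7/4, minimum z = 51/4

Vertices and z = -3p - 6q:
  (-29/4, -23/2) → z = 363/4
  (-3/4, -7/4) → z = 51/4
  (-4, -5) → z = 42

The binding constraints are 12p - 8q = 5 and -4p + 4q = -4.
Solving simultaneously gives p = -3/4, q = -7/4.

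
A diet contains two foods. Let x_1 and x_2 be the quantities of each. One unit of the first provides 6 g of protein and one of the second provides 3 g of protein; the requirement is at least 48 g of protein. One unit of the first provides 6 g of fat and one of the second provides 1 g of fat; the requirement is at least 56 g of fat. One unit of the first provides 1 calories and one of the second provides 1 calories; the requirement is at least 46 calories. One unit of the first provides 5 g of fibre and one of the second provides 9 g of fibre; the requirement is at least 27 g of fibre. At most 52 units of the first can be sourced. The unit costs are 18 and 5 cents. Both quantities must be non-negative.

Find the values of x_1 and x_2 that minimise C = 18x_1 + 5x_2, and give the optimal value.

Extreme points and C = 18x_1 + 5x_2:
  (0, 56) → C = 280
  (46, 0) → C = 828
  (52, 0) → C = 936
  (2, 44) → C = 256
The feasible region is unbounded (it extends along (0, 1)), but C strictly increases along every unbounded feasible direction, so there is no improving ray and the minimum is attained at a vertex.

x_1 = 2, x_2 = 44, minimum C = 256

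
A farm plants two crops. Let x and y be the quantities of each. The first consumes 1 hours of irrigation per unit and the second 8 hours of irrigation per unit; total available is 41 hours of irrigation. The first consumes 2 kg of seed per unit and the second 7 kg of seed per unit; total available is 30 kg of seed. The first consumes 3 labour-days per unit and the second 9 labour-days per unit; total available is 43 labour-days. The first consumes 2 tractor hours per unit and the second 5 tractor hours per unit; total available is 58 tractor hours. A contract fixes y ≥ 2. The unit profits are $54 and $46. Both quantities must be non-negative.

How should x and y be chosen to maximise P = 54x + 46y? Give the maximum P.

x = 8, y = 2, maximum P = 524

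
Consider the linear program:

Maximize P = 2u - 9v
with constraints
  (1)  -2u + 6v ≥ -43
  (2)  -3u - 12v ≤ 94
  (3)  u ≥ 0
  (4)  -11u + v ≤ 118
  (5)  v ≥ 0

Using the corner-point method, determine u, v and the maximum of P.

u = 43/2, v = 0, maximum P = 43

Corner points and P = 2u - 9v:
  (43/2, 0) → P = 43
  (0, 118) → P = -1062
  (0, 0) → P = 0
The feasible region is unbounded (it extends along (3, 1), (1, 11)), but P strictly decreases along every unbounded feasible direction, so there is no improving ray and the maximum is attained at a vertex.

The optimum lies where -2u + 6v = -43 and v = 0.
Solving simultaneously gives u = 43/2, v = 0.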